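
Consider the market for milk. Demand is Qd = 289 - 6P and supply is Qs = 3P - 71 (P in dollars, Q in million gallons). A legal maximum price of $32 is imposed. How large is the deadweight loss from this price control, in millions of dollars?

Setting quantity demanded equal to quantity supplied, 289 - 6P = 3P - 71, gives P* = 40 and Q* = 49.
Since 32 < 40, the ceiling is binding.
At P = 32: Qd = 289 - 6·32 = 97 and Qs = 3·32 - 71 = 25.
Quantity traded falls to 25. At Q = 25 the demand price is (289 - 25)/6 = 44 and the supply price is (71 + 25)/3 = 32.
Deadweight loss = ½ · (44 - 32) · (49 - 25) = ½ · 12 · 24 = 144.

144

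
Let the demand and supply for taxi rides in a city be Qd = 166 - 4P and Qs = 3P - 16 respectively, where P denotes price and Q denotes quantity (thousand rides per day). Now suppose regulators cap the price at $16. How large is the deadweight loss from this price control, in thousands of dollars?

262.5

Equilibrium: 166 - 4P = 3P - 16, so 182 = 7P and P* = 26, Q* = 62.
The ceiling of 16 is below the equilibrium price 26, so it binds.
At P = 16: Qd = 166 - 4·16 = 102 and Qs = 3·16 - 16 = 32.
Quantity traded falls to 32. At Q = 32 the demand price is (166 - 32)/4 = 33.5 and the supply price is (16 + 32)/3 = 16.
Deadweight loss = ½ · (33.5 - 16) · (62 - 32) = ½ · 17.5 · 30 = 262.5.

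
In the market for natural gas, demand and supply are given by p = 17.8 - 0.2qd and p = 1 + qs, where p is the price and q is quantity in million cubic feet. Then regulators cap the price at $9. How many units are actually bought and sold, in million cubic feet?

Rearranging demand gives qd = 89 - 5p; rearranging supply gives qs = p - 1. Without the control the market clears where 89 - 5p = p - 1, i.e. p* = 15 and q* = 14.
Because the ceiling (9) lies below the market-clearing price, it is binding.
At p = 9: qd = 89 - 5·9 = 44 and qs = 9 - 1 = 8.
The quantity actually transacted is the short side, supply: 8.

8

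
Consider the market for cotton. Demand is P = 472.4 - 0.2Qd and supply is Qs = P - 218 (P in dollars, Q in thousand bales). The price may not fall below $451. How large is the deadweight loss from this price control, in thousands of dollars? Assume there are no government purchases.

6615

Rearranging demand gives Qd = 2362 - 5P. Setting quantity demanded equal to quantity supplied, 2362 - 5P = P - 218, gives P* = 430 and Q* = 212.
The floor of 451 is above the equilibrium price 430, so it binds.
At P = 451: Qd = 2362 - 5·451 = 107 and Qs = 451 - 218 = 233.
Quantity traded falls to 107. At Q = 107 the demand price is (2362 - 107)/5 = 451 and the supply price is 218 + 107 = 325.
Deadweight loss = ½ · (451 - 325) · (212 - 107) = ½ · 126 · 105 = 6615.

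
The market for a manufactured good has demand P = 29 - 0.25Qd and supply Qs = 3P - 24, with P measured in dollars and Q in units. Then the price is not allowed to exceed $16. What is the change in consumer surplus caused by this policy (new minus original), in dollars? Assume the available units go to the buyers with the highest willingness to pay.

Rearranging demand gives Qd = 116 - 4P. Setting quantity demanded equal to quantity supplied, 116 - 4P = 3P - 24, gives P* = 20 and Q* = 36.
Because the ceiling (16) lies below the market-clearing price, it is binding.
At P = 16: Qd = 116 - 4·16 = 52 and Qs = 3·16 - 24 = 24.
Consumer surplus without the control is ½ · (29 - 20) · 36 = 162.
With the ceiling, 24 units are sold at 16 (assume they go to the highest-value buyers). The demand price at Q = 24 is 23, so CS = ½ · [(29 - 16) + (23 - 16)] · 24 = 240.
Change in consumer surplus = 240 - 162 = 78.

78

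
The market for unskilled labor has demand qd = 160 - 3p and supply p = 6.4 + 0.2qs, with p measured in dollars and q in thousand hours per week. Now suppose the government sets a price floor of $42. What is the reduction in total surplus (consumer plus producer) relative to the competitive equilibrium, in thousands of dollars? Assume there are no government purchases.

Rearranging supply gives qs = 5p - 32. In a free market, 160 - 3p = 5p - 32 gives the equilibrium p* = 24, q* = 88.
The floor of 42 is above the equilibrium price 24, so it binds.
At p = 42: qd = 160 - 3·42 = 34 and qs = 5·42 - 32 = 178.
Quantity traded falls to 34. At q = 34 the demand price is (160 - 34)/3 = 42 and the supply price is (32 + 34)/5 = 13.2.
Deadweight loss = ½ · (42 - 13.2) · (88 - 34) = ½ · 28.8 · 54 = 777.6.

777.6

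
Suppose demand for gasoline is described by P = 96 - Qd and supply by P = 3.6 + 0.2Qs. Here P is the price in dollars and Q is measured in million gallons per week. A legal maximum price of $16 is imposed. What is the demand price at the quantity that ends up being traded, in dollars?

34

Rearranging demand gives Qd = 96 - P; rearranging supply gives Qs = 5P - 18. Equilibrium: 96 - P = 5P - 18, so 114 = 6P and P* = 19, Q* = 77.
Because the ceiling (16) lies below the market-clearing price, it is binding.
At P = 16: Qd = 96 - 16 = 80 and Qs = 5·16 - 18 = 62.
Only 62 units reach the market. On the demand curve, the marginal buyer's willingness to pay at Q = 62 is (96 - 62) = 34.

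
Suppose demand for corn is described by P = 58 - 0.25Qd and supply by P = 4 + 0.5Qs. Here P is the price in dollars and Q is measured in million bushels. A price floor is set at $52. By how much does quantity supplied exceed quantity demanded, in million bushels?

72

Rearranging demand gives Qd = 232 - 4P; rearranging supply gives Qs = 2P - 8. In a free market, 232 - 4P = 2P - 8 gives the equilibrium P* = 40, Q* = 72.
Because the floor (52) lies above the market-clearing price, it is binding.
At P = 52: Qd = 232 - 4·52 = 24 and Qs = 2·52 - 8 = 96.
Surplus = Qs - Qd = 96 - 24 = 72.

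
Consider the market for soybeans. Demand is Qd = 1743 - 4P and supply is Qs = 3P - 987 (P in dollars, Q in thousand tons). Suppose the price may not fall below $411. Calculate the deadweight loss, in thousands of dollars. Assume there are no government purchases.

Setting quantity demanded equal to quantity supplied, 1743 - 4P = 3P - 987, gives P* = 390 and Q* = 183.
Since 411 > 390, the floor is binding.
At P = 411: Qd = 1743 - 4·411 = 99 and Qs = 3·411 - 987 = 246.
Quantity traded falls to 99. At Q = 99 the demand price is (1743 - 99)/4 = 411 and the supply price is (987 + 99)/3 = 362.
Deadweight loss = ½ · (411 - 362) · (183 - 99) = ½ · 49 · 84 = 2058.

2058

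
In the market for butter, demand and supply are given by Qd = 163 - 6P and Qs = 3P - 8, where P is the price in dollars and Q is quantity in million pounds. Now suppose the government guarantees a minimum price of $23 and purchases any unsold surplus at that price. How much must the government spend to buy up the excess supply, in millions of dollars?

828

In a free market, 163 - 6P = 3P - 8 gives the equilibrium P* = 19, Q* = 49.
Because the floor (23) lies above the market-clearing price, it is binding.
At P = 23: Qd = 163 - 6·23 = 25 and Qs = 3·23 - 8 = 61.
Surplus = Qs - Qd = 36.
Government expenditure = surplus × support price = 36 × 23 = 828.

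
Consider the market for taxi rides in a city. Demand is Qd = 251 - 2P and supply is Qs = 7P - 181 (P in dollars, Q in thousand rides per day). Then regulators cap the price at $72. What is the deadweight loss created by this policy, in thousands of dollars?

0

Equilibrium: 251 - 2P = 7P - 181, so 432 = 9P and P* = 48, Q* = 155.
The ceiling of 72 is above the equilibrium price 48, so it is not binding; the market clears at P* = 48, Q* = 155.
Since the control does not bind, no trades are prevented and deadweight loss is zero.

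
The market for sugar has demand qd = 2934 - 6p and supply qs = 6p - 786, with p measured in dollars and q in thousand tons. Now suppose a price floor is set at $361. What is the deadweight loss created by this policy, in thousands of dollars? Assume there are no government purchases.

Without the control the market clears where 2934 - 6p = 6p - 786, i.e. p* = 310 and q* = 1074.
Since 361 > 310, the floor is binding.
At p = 361: qd = 2934 - 6·361 = 768 and qs = 6·361 - 786 = 1380.
Quantity traded falls to 768. At q = 768 the demand price is (2934 - 768)/6 = 361 and the supply price is (786 + 768)/6 = 259.
Deadweight loss = ½ · (361 - 259) · (1074 - 768) = ½ · 102 · 306 = 15606.

15606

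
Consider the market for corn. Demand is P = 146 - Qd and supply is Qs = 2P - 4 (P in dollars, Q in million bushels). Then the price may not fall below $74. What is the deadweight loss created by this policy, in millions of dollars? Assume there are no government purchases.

432

Rearranging demand gives Qd = 146 - P. Equilibrium: 146 - P = 2P - 4, so 150 = 3P and P* = 50, Q* = 96.
The floor of 74 is above the equilibrium price 50, so it binds.
At P = 74: Qd = 146 - 74 = 72 and Qs = 2·74 - 4 = 144.
Quantity traded falls to 72. At Q = 72 the demand price is 146 - 72 = 74 and the supply price is (4 + 72)/2 = 38.
Deadweight loss = ½ · (74 - 38) · (96 - 72) = ½ · 36 · 24 = 432.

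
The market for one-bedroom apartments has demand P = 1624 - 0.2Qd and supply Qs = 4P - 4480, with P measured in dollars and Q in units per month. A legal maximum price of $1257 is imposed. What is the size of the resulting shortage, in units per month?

1287

Rearranging demand gives Qd = 8120 - 5P. In a free market, 8120 - 5P = 4P - 4480 gives the equilibrium P* = 1400, Q* = 1120.
Because the ceiling (1257) lies below the market-clearing price, it is binding.
At P = 1257: Qd = 8120 - 5·1257 = 1835 and Qs = 4·1257 - 4480 = 548.
Shortage = Qd - Qs = 1835 - 548 = 1287.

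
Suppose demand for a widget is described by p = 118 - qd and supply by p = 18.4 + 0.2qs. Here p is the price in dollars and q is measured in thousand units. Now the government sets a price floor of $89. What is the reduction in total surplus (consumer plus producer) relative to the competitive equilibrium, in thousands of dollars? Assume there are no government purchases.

Rearranging demand gives qd = 118 - p; rearranging supply gives qs = 5p - 92. Setting quantity demanded equal to quantity supplied, 118 - p = 5p - 92, gives p* = 35 and q* = 83.
The floor of 89 is above the equilibrium price 35, so it binds.
At p = 89: qd = 118 - 89 = 29 and qs = 5·89 - 92 = 353.
Quantity traded falls to 29. At q = 29 the demand price is 118 - 29 = 89 and the supply price is (92 + 29)/5 = 24.2.
Deadweight loss = ½ · (89 - 24.2) · (83 - 29) = ½ · 64.8 · 54 = 1749.6.

1749.6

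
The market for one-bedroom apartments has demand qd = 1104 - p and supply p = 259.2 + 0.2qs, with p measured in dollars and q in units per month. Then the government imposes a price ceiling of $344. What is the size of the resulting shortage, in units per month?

336

Rearranging supply gives qs = 5p - 1296. In a free market, 1104 - p = 5p - 1296 gives the equilibrium p* = 400, q* = 704.
Since 344 < 400, the ceiling is binding.
At p = 344: qd = 1104 - 344 = 760 and qs = 5·344 - 1296 = 424.
Shortage = qd - qs = 760 - 424 = 336.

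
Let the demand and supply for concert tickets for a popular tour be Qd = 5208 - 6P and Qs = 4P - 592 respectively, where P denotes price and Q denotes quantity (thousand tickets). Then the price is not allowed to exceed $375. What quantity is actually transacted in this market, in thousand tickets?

908

Equilibrium: 5208 - 6P = 4P - 592, so 5800 = 10P and P* = 580, Q* = 1728.
The ceiling of 375 is below the equilibrium price 580, so it binds.
At P = 375: Qd = 5208 - 6·375 = 2958 and Qs = 4·375 - 592 = 908.
The quantity actually transacted is the short side, supply: 908.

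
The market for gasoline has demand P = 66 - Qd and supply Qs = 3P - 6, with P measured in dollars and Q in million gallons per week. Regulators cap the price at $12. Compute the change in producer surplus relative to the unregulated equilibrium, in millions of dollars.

Rearranging demand gives Qd = 66 - P. Equilibrium: 66 - P = 3P - 6, so 72 = 4P and P* = 18, Q* = 48.
Since 12 < 18, the ceiling is binding.
At P = 12: Qd = 66 - 12 = 54 and Qs = 3·12 - 6 = 30.
Producer surplus without the control is ½ · (18 - 2) · 48 = 384.
With the ceiling, producers sell 30 units at 12, so PS = ½ · (12 - 2) · 30 = 150.
Change in producer surplus = 150 - 384 = -234.

-234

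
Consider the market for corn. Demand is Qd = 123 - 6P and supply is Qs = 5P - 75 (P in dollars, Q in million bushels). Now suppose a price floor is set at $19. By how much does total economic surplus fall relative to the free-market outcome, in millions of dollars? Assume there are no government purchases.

6.6

Without the control the market clears where 123 - 6P = 5P - 75, i.e. P* = 18 and Q* = 15.
The floor of 19 is above the equilibrium price 18, so it binds.
At P = 19: Qd = 123 - 6·19 = 9 and Qs = 5·19 - 75 = 20.
Quantity traded falls to 9. At Q = 9 the demand price is (123 - 9)/6 = 19 and the supply price is (75 + 9)/5 = 16.8.
Deadweight loss = ½ · (19 - 16.8) · (15 - 9) = ½ · 2.2 · 6 = 6.6.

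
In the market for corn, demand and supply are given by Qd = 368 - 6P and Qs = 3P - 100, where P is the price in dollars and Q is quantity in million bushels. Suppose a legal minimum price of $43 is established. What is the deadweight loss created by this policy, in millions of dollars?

0

Equilibrium: 368 - 6P = 3P - 100, so 468 = 9P and P* = 52, Q* = 56.
The floor of 43 is below the equilibrium price 52, so it is not binding; the market clears at P* = 52, Q* = 56.
Since the control does not bind, no trades are prevented and deadweight loss is zero.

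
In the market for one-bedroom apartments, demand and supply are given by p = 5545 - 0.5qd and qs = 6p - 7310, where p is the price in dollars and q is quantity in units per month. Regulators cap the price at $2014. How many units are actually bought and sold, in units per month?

Rearranging demand gives qd = 11090 - 2p. In a free market, 11090 - 2p = 6p - 7310 gives the equilibrium p* = 2300, q* = 6490.
Because the ceiling (2014) lies below the market-clearing price, it is binding.
At p = 2014: qd = 11090 - 2·2014 = 7062 and qs = 6·2014 - 7310 = 4774.
The quantity actually transacted is the short side, supply: 4774.

4774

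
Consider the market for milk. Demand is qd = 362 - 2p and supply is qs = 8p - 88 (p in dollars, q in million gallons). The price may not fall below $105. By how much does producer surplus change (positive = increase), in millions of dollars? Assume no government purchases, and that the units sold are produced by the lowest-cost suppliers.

8220

Equilibrium: 362 - 2p = 8p - 88, so 450 = 10p and p* = 45, q* = 272.
Since 105 > 45, the floor is binding.
At p = 105: qd = 362 - 2·105 = 152 and qs = 8·105 - 88 = 752.
Producer surplus without the control is ½ · (45 - 11) · 272 = 4624.
With the floor, 152 units are sold at 105. The supply price at q = 152 is 30, so PS = ½ · [(105 - 11) + (105 - 30)] · 152 = 12844.
Change in producer surplus = 12844 - 4624 = 8220.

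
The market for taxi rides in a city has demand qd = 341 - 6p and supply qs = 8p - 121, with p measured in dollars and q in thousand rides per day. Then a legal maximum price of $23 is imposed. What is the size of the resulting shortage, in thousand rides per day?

140

Setting quantity demanded equal to quantity supplied, 341 - 6p = 8p - 121, gives p* = 33 and q* = 143.
Since 23 < 33, the ceiling is binding.
At p = 23: qd = 341 - 6·23 = 203 and qs = 8·23 - 121 = 63.
Shortage = qd - qs = 203 - 63 = 140.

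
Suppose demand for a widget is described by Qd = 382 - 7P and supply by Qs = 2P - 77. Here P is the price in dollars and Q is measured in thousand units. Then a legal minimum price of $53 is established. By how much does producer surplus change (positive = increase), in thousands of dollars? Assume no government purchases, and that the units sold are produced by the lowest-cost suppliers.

-27

Without the control the market clears where 382 - 7P = 2P - 77, i.e. P* = 51 and Q* = 25.
Since 53 > 51, the floor is binding.
At P = 53: Qd = 382 - 7·53 = 11 and Qs = 2·53 - 77 = 29.
Producer surplus without the control is ½ · (51 - 38.5) · 25 = 156.25.
With the floor, 11 units are sold at 53. The supply price at Q = 11 is 44, so PS = ½ · [(53 - 38.5) + (53 - 44)] · 11 = 129.25.
Change in producer surplus = 129.25 - 156.25 = -27.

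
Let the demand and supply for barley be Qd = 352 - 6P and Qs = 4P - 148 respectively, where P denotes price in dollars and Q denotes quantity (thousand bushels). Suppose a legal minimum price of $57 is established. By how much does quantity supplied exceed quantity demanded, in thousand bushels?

Equilibrium: 352 - 6P = 4P - 148, so 500 = 10P and P* = 50, Q* = 52.
The floor of 57 is above the equilibrium price 50, so it binds.
At P = 57: Qd = 352 - 6·57 = 10 and Qs = 4·57 - 148 = 80.
Surplus = Qs - Qd = 80 - 10 = 70.

70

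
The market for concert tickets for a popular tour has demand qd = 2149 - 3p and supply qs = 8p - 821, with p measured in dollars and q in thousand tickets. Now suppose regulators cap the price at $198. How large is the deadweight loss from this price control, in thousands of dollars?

Setting quantity demanded equal to quantity supplied, 2149 - 3p = 8p - 821, gives p* = 270 and q* = 1339.
Because the ceiling (198) lies below the market-clearing price, it is binding.
At p = 198: qd = 2149 - 3·198 = 1555 and qs = 8·198 - 821 = 763.
Quantity traded falls to 763. At q = 763 the demand price is (2149 - 763)/3 = 462 and the supply price is (821 + 763)/8 = 198.
Deadweight loss = ½ · (462 - 198) · (1339 - 763) = ½ · 264 · 576 = 76032.

76032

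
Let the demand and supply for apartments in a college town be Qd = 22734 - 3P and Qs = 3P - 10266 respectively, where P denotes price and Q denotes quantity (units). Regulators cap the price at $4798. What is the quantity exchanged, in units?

In a free market, 22734 - 3P = 3P - 10266 gives the equilibrium P* = 5500, Q* = 6234.
The ceiling of 4798 is below the equilibrium price 5500, so it binds.
At P = 4798: Qd = 22734 - 3·4798 = 8340 and Qs = 3·4798 - 10266 = 4128.
The quantity actually transacted is the short side, supply: 4128.

4128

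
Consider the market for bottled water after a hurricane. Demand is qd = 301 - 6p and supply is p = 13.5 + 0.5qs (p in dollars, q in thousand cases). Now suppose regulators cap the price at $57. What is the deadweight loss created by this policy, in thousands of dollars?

Rearranging supply gives qs = 2p - 27. Without the control the market clears where 301 - 6p = 2p - 27, i.e. p* = 41 and q* = 55.
Since 57 is above p* = 41, the ceiling does not bind and the free-market outcome prevails.
Since the control does not bind, no trades are prevented and deadweight loss is zero.

0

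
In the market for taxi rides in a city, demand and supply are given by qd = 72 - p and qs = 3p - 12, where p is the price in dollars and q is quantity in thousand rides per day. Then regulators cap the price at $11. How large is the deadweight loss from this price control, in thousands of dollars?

In a free market, 72 - p = 3p - 12 gives the equilibrium p* = 21, q* = 51.
Since 11 < 21, the ceiling is binding.
At p = 11: qd = 72 - 11 = 61 and qs = 3·11 - 12 = 21.
Quantity traded falls to 21. At q = 21 the demand price is 72 - 21 = 51 and the supply price is (12 + 21)/3 = 11.
Deadweight loss = ½ · (51 - 11) · (51 - 21) = ½ · 40 · 30 = 600.

600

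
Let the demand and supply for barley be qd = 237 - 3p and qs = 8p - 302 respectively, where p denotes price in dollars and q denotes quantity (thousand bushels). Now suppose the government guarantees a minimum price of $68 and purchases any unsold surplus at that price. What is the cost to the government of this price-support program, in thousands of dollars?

14212

Without the control the market clears where 237 - 3p = 8p - 302, i.e. p* = 49 and q* = 90.
Since 68 > 49, the floor is binding.
At p = 68: qd = 237 - 3·68 = 33 and qs = 8·68 - 302 = 242.
Surplus = qs - qd = 209.
Government expenditure = surplus × support price = 209 × 68 = 14212.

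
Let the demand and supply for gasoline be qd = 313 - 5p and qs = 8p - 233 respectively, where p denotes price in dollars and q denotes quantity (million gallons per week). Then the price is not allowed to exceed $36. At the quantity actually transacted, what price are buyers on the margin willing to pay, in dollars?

51.6

In a free market, 313 - 5p = 8p - 233 gives the equilibrium p* = 42, q* = 103.
Since 36 < 42, the ceiling is binding.
At p = 36: qd = 313 - 5·36 = 133 and qs = 8·36 - 233 = 55.
Only 55 units reach the market. On the demand curve, the marginal buyer's willingness to pay at q = 55 is (313 - 55)/5 = 51.6.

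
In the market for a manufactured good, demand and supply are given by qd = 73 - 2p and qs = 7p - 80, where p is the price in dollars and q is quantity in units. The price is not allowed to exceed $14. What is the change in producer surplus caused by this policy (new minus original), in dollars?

Without the control the market clears where 73 - 2p = 7p - 80, i.e. p* = 17 and q* = 39.
Since 14 < 17, the ceiling is binding.
At p = 14: qd = 73 - 2·14 = 45 and qs = 7·14 - 80 = 18.
Producer surplus without the control is ½ · (17 - 80/7) · 39 = 1521/14.
With the ceiling, producers sell 18 units at 14, so PS = ½ · (14 - 80/7) · 18 = 162/7.
Change in producer surplus = 162/7 - 1521/14 = -85.5.

-85.5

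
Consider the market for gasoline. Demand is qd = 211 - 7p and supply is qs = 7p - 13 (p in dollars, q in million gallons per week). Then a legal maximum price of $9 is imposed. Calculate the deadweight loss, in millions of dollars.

343

In a free market, 211 - 7p = 7p - 13 gives the equilibrium p* = 16, q* = 99.
Because the ceiling (9) lies below the market-clearing price, it is binding.
At p = 9: qd = 211 - 7·9 = 148 and qs = 7·9 - 13 = 50.
Quantity traded falls to 50. At q = 50 the demand price is (211 - 50)/7 = 23 and the supply price is (13 + 50)/7 = 9.
Deadweight loss = ½ · (23 - 9) · (99 - 50) = ½ · 14 · 49 = 343.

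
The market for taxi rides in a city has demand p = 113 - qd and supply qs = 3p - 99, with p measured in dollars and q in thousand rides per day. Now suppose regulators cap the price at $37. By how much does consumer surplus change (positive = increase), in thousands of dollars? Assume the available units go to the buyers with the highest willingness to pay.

-960

Rearranging demand gives qd = 113 - p. Setting quantity demanded equal to quantity supplied, 113 - p = 3p - 99, gives p* = 53 and q* = 60.
Because the ceiling (37) lies below the market-clearing price, it is binding.
At p = 37: qd = 113 - 37 = 76 and qs = 3·37 - 99 = 12.
Consumer surplus without the control is ½ · (113 - 53) · 60 = 1800.
With the ceiling, 12 units are sold at 37 (assume they go to the highest-value buyers). The demand price at q = 12 is 101, so CS = ½ · [(113 - 37) + (101 - 37)] · 12 = 840.
Change in consumer surplus = 840 - 1800 = -960.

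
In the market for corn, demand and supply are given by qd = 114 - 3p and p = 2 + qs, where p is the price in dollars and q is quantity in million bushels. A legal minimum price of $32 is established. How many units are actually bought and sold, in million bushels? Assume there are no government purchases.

18

Rearranging supply gives qs = p - 2. Setting quantity demanded equal to quantity supplied, 114 - 3p = p - 2, gives p* = 29 and q* = 27.
Since 32 > 29, the floor is binding.
At p = 32: qd = 114 - 3·32 = 18 and qs = 32 - 2 = 30.
The quantity actually transacted is the short side, demand: 18.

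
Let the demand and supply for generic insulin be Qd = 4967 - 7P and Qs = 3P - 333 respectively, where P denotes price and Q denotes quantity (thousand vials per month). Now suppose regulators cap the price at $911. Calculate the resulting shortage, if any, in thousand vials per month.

Equilibrium: 4967 - 7P = 3P - 333, so 5300 = 10P and P* = 530, Q* = 1257.
Since 911 is above P* = 530, the ceiling does not bind and the free-market outcome prevails.
Since the control does not bind, there is no shortage.

0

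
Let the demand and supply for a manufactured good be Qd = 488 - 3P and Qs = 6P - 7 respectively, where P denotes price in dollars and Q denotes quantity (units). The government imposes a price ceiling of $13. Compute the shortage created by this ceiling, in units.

378

Without the control the market clears where 488 - 3P = 6P - 7, i.e. P* = 55 and Q* = 323.
The ceiling of 13 is below the equilibrium price 55, so it binds.
At P = 13: Qd = 488 - 3·13 = 449 and Qs = 6·13 - 7 = 71.
Shortage = Qd - Qs = 449 - 71 = 378.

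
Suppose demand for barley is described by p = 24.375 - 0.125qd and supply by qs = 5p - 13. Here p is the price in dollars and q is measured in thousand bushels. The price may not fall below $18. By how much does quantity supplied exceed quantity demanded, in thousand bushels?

26

Rearranging demand gives qd = 195 - 8p. Setting quantity demanded equal to quantity supplied, 195 - 8p = 5p - 13, gives p* = 16 and q* = 67.
The floor of 18 is above the equilibrium price 16, so it binds.
At p = 18: qd = 195 - 8·18 = 51 and qs = 5·18 - 13 = 77.
Surplus = qs - qd = 77 - 51 = 26.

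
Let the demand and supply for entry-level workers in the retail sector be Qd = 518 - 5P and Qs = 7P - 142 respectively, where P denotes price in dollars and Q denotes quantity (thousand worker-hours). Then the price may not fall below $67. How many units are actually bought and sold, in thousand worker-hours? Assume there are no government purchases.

Without the control the market clears where 518 - 5P = 7P - 142, i.e. P* = 55 and Q* = 243.
The floor of 67 is above the equilibrium price 55, so it binds.
At P = 67: Qd = 518 - 5·67 = 183 and Qs = 7·67 - 142 = 327.
The quantity actually transacted is the short side, demand: 183.

183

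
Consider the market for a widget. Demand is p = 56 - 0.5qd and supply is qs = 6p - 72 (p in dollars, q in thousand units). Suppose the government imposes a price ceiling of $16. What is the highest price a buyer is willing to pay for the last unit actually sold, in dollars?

Rearranging demand gives qd = 112 - 2p. In a free market, 112 - 2p = 6p - 72 gives the equilibrium p* = 23, q* = 66.
The ceiling of 16 is below the equilibrium price 23, so it binds.
At p = 16: qd = 112 - 2·16 = 80 and qs = 6·16 - 72 = 24.
Only 24 units reach the market. On the demand curve, the marginal buyer's willingness to pay at q = 24 is (112 - 24)/2 = 44.

44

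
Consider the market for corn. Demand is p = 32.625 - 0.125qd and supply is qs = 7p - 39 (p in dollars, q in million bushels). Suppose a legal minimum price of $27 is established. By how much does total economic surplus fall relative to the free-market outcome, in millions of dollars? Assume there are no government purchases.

420

Rearranging demand gives qd = 261 - 8p. Without the control the market clears where 261 - 8p = 7p - 39, i.e. p* = 20 and q* = 101.
The floor of 27 is above the equilibrium price 20, so it binds.
At p = 27: qd = 261 - 8·27 = 45 and qs = 7·27 - 39 = 150.
Quantity traded falls to 45. At q = 45 the demand price is (261 - 45)/8 = 27 and the supply price is (39 + 45)/7 = 12.
Deadweight loss = ½ · (27 - 12) · (101 - 45) = ½ · 15 · 56 = 420.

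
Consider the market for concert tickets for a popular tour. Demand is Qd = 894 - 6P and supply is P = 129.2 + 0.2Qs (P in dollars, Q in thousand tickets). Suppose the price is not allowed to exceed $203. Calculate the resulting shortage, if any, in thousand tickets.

Rearranging supply gives Qs = 5P - 646. In a free market, 894 - 6P = 5P - 646 gives the equilibrium P* = 140, Q* = 54.
Since 203 is above P* = 140, the ceiling does not bind and the free-market outcome prevails.
Since the control does not bind, there is no shortage.

0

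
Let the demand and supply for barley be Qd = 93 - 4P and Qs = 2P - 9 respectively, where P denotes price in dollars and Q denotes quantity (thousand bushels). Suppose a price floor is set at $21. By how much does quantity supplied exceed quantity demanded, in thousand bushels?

24

Without the control the market clears where 93 - 4P = 2P - 9, i.e. P* = 17 and Q* = 25.
Because the floor (21) lies above the market-clearing price, it is binding.
At P = 21: Qd = 93 - 4·21 = 9 and Qs = 2·21 - 9 = 33.
Surplus = Qs - Qd = 33 - 9 = 24.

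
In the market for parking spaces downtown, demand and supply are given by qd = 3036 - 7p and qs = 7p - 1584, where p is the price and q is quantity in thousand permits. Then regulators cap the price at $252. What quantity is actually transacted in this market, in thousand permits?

Setting quantity demanded equal to quantity supplied, 3036 - 7p = 7p - 1584, gives p* = 330 and q* = 726.
The ceiling of 252 is below the equilibrium price 330, so it binds.
At p = 252: qd = 3036 - 7·252 = 1272 and qs = 7·252 - 1584 = 180.
The quantity actually transacted is the short side, supply: 180.

180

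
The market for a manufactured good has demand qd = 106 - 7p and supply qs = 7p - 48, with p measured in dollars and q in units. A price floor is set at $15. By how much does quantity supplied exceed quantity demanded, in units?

Equilibrium: 106 - 7p = 7p - 48, so 154 = 14p and p* = 11, q* = 29.
Because the floor (15) lies above the market-clearing price, it is binding.
At p = 15: qd = 106 - 7·15 = 1 and qs = 7·15 - 48 = 57.
Surplus = qs - qd = 57 - 1 = 56.

56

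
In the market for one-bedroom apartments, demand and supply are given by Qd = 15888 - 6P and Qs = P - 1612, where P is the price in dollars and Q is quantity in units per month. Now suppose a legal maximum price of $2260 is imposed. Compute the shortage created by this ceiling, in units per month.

1680

Equilibrium: 15888 - 6P = P - 1612, so 17500 = 7P and P* = 2500, Q* = 888.
Because the ceiling (2260) lies below the market-clearing price, it is binding.
At P = 2260: Qd = 15888 - 6·2260 = 2328 and Qs = 2260 - 1612 = 648.
Shortage = Qd - Qs = 2328 - 648 = 1680.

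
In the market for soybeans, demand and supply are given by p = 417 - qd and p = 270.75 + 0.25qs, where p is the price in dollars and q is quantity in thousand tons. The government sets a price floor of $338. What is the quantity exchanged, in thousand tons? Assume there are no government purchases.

79

Rearranging demand gives qd = 417 - p; rearranging supply gives qs = 4p - 1083. Without the control the market clears where 417 - p = 4p - 1083, i.e. p* = 300 and q* = 117.
Since 338 > 300, the floor is binding.
At p = 338: qd = 417 - 338 = 79 and qs = 4·338 - 1083 = 269.
The quantity actually transacted is the short side, demand: 79.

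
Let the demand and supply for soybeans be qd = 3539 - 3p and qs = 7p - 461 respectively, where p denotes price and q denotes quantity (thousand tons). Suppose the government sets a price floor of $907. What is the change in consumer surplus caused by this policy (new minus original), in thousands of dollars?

-800299.5

In a free market, 3539 - 3p = 7p - 461 gives the equilibrium p* = 400, q* = 2339.
The floor of 907 is above the equilibrium price 400, so it binds.
At p = 907: qd = 3539 - 3·907 = 818 and qs = 7·907 - 461 = 5888.
Consumer surplus without the control is ½ · (3539/3 - 400) · 2339 = 5470921/6.
With the floor, consumers buy 818 units at 907, so CS = ½ · (3539/3 - 907) · 818 = 334562/3.
Change in consumer surplus = 334562/3 - 5470921/6 = -800299.5.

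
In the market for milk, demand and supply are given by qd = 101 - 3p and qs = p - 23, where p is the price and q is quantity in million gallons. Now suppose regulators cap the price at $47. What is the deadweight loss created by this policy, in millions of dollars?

0

In a free market, 101 - 3p = p - 23 gives the equilibrium p* = 31, q* = 8.
Since 47 is above p* = 31, the ceiling does not bind and the free-market outcome prevails.
Since the control does not bind, no trades are prevented and deadweight loss is zero.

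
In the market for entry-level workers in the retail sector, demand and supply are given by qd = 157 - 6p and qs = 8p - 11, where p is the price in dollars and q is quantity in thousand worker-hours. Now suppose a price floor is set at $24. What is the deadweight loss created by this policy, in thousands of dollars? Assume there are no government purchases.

Without the control the market clears where 157 - 6p = 8p - 11, i.e. p* = 12 and q* = 85.
Because the floor (24) lies above the market-clearing price, it is binding.
At p = 24: qd = 157 - 6·24 = 13 and qs = 8·24 - 11 = 181.
Quantity traded falls to 13. At q = 13 the demand price is (157 - 13)/6 = 24 and the supply price is (11 + 13)/8 = 3.
Deadweight loss = ½ · (24 - 3) · (85 - 13) = ½ · 21 · 72 = 756.

756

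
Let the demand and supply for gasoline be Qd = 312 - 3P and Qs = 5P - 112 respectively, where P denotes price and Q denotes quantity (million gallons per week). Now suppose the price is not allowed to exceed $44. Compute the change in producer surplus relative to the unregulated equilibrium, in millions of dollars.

Setting quantity demanded equal to quantity supplied, 312 - 3P = 5P - 112, gives P* = 53 and Q* = 153.
Because the ceiling (44) lies below the market-clearing price, it is binding.
At P = 44: Qd = 312 - 3·44 = 180 and Qs = 5·44 - 112 = 108.
Producer surplus without the control is ½ · (53 - 22.4) · 153 = 2340.9.
With the ceiling, producers sell 108 units at 44, so PS = ½ · (44 - 22.4) · 108 = 1166.4.
Change in producer surplus = 1166.4 - 2340.9 = -1174.5.

-1174.5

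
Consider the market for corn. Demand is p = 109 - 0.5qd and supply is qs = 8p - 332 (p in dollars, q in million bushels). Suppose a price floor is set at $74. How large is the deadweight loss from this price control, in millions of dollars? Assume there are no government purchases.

Rearranging demand gives qd = 218 - 2p. Setting quantity demanded equal to quantity supplied, 218 - 2p = 8p - 332, gives p* = 55 and q* = 108.
Because the floor (74) lies above the market-clearing price, it is binding.
At p = 74: qd = 218 - 2·74 = 70 and qs = 8·74 - 332 = 260.
Quantity traded falls to 70. At q = 70 the demand price is (218 - 70)/2 = 74 and the supply price is (332 + 70)/8 = 50.25.
Deadweight loss = ½ · (74 - 50.25) · (108 - 70) = ½ · 23.75 · 38 = 451.25.

451.25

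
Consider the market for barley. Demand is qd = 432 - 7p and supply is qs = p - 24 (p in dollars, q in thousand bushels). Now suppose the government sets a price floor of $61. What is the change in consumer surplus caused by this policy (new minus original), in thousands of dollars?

Setting quantity demanded equal to quantity supplied, 432 - 7p = p - 24, gives p* = 57 and q* = 33.
Since 61 > 57, the floor is binding.
At p = 61: qd = 432 - 7·61 = 5 and qs = 61 - 24 = 37.
Consumer surplus without the control is ½ · (432/7 - 57) · 33 = 1089/14.
With the floor, consumers buy 5 units at 61, so CS = ½ · (432/7 - 61) · 5 = 25/14.
Change in consumer surplus = 25/14 - 1089/14 = -76.

-76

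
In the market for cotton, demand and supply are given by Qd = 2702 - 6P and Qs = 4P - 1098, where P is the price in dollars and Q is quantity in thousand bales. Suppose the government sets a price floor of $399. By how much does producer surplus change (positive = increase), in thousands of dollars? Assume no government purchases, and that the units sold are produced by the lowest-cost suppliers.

In a free market, 2702 - 6P = 4P - 1098 gives the equilibrium P* = 380, Q* = 422.
Because the floor (399) lies above the market-clearing price, it is binding.
At P = 399: Qd = 2702 - 6·399 = 308 and Qs = 4·399 - 1098 = 498.
Producer surplus without the control is ½ · (380 - 274.5) · 422 = 22260.5.
With the floor, 308 units are sold at 399. The supply price at Q = 308 is 351.5, so PS = ½ · [(399 - 274.5) + (399 - 351.5)] · 308 = 26488.
Change in producer surplus = 26488 - 22260.5 = 4227.5.

4227.5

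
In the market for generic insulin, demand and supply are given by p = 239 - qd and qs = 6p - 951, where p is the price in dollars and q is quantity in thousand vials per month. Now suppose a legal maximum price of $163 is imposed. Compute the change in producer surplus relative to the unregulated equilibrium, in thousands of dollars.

Rearranging demand gives qd = 239 - p. Setting quantity demanded equal to quantity supplied, 239 - p = 6p - 951, gives p* = 170 and q* = 69.
The ceiling of 163 is below the equilibrium price 170, so it binds.
At p = 163: qd = 239 - 163 = 76 and qs = 6·163 - 951 = 27.
Producer surplus without the control is ½ · (170 - 158.5) · 69 = 396.75.
With the ceiling, producers sell 27 units at 163, so PS = ½ · (163 - 158.5) · 27 = 60.75.
Change in producer surplus = 60.75 - 396.75 = -336.

-336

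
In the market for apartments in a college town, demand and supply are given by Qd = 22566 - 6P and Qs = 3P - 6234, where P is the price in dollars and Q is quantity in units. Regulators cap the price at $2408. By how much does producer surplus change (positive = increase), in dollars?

-1724976

Without the control the market clears where 22566 - 6P = 3P - 6234, i.e. P* = 3200 and Q* = 3366.
Since 2408 < 3200, the ceiling is binding.
At P = 2408: Qd = 22566 - 6·2408 = 8118 and Qs = 3·2408 - 6234 = 990.
Producer surplus without the control is ½ · (3200 - 2078) · 3366 = 1888326.
With the ceiling, producers sell 990 units at 2408, so PS = ½ · (2408 - 2078) · 990 = 163350.
Change in producer surplus = 163350 - 1888326 = -1724976.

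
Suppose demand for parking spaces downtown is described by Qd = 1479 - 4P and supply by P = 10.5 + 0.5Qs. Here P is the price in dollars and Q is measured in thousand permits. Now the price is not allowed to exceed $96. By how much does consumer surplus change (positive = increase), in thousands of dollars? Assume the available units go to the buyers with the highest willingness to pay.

Rearranging supply gives Qs = 2P - 21. In a free market, 1479 - 4P = 2P - 21 gives the equilibrium P* = 250, Q* = 479.
Because the ceiling (96) lies below the market-clearing price, it is binding.
At P = 96: Qd = 1479 - 4·96 = 1095 and Qs = 2·96 - 21 = 171.
Consumer surplus without the control is ½ · (369.75 - 250) · 479 = 28680.125.
With the ceiling, 171 units are sold at 96 (assume they go to the highest-value buyers). The demand price at Q = 171 is 327, so CS = ½ · [(369.75 - 96) + (327 - 96)] · 171 = 43156.125.
Change in consumer surplus = 43156.125 - 28680.125 = 14476.

14476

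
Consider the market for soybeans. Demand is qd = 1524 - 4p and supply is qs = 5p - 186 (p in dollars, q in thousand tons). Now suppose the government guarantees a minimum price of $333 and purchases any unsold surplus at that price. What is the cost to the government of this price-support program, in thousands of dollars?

In a free market, 1524 - 4p = 5p - 186 gives the equilibrium p* = 190, q* = 764.
The floor of 333 is above the equilibrium price 190, so it binds.
At p = 333: qd = 1524 - 4·333 = 192 and qs = 5·333 - 186 = 1479.
Surplus = qs - qd = 1287.
Government expenditure = surplus × support price = 1287 × 333 = 428571.

428571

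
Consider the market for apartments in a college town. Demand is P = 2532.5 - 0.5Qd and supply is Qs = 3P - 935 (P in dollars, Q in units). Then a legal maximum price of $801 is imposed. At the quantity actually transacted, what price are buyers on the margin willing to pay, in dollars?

Rearranging demand gives Qd = 5065 - 2P. Without the control the market clears where 5065 - 2P = 3P - 935, i.e. P* = 1200 and Q* = 2665.
Since 801 < 1200, the ceiling is binding.
At P = 801: Qd = 5065 - 2·801 = 3463 and Qs = 3·801 - 935 = 1468.
Only 1468 units reach the market. On the demand curve, the marginal buyer's willingness to pay at Q = 1468 is (5065 - 1468)/2 = 1798.5.

1798.5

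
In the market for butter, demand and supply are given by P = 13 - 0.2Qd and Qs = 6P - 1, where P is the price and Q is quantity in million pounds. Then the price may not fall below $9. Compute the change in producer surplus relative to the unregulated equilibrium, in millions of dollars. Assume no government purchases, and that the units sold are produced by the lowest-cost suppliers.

Rearranging demand gives Qd = 65 - 5P. Equilibrium: 65 - 5P = 6P - 1, so 66 = 11P and P* = 6, Q* = 35.
The floor of 9 is above the equilibrium price 6, so it binds.
At P = 9: Qd = 65 - 5·9 = 20 and Qs = 6·9 - 1 = 53.
Producer surplus without the control is ½ · (6 - 1/6) · 35 = 1225/12.
With the floor, 20 units are sold at 9. The supply price at Q = 20 is 3.5, so PS = ½ · [(9 - 1/6) + (9 - 3.5)] · 20 = 430/3.
Change in producer surplus = 430/3 - 1225/12 = 41.25.

41.25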